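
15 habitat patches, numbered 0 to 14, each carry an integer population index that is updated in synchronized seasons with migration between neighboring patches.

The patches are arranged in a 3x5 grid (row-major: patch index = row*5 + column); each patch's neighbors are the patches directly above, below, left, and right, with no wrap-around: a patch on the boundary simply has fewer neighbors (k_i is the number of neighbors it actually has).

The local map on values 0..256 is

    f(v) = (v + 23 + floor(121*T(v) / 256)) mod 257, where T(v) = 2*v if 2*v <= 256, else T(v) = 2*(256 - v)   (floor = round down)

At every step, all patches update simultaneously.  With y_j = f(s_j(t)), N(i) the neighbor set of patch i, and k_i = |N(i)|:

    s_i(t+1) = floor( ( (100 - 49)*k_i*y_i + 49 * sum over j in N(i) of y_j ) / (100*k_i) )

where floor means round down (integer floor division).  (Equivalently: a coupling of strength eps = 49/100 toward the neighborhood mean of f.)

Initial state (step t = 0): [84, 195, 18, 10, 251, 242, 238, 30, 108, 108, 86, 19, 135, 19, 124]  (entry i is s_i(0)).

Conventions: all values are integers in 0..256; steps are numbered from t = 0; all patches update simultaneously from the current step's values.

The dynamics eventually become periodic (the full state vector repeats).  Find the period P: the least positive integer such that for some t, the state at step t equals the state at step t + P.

Answer: 15
Key observation: The state at step 24, [15, 15, 33, 86, 69, 15, 15, 26, 87, 61, 15, 15, 33, 86, 69], reappears at step 39 — and no state repeats earlier — so the cycle the system enters has period 15.

Derivation:
t=0: [84, 195, 18, 10, 251, 242, 238, 30, 108, 108, 86, 19, 135, 19, 124]
t=1: [104, 52, 52, 72, 78, 75, 32, 81, 169, 161, 116, 67, 40, 71, 75]
t=2: [186, 134, 139, 134, 132, 176, 119, 131, 72, 66, 205, 148, 131, 128, 129]
t=3: [17, 54, 15, 39, 48, 56, 137, 62, 107, 108, 17, 55, 15, 39, 48]
t=4: [92, 85, 86, 115, 140, 87, 72, 115, 187, 194, 92, 85, 86, 115, 140]
t=5: [195, 186, 207, 161, 72, 190, 182, 194, 101, 17, 195, 186, 207, 161, 72]
t=6: [18, 18, 18, 73, 100, 17, 17, 42, 124, 117, 18, 18, 18, 73, 100]
t=7: [57, 57, 82, 130, 212, 56, 62, 74, 87, 199, 57, 57, 82, 130, 212]
t=8: [132, 142, 144, 71, 17, 133, 141, 170, 124, 46, 132, 142, 144, 71, 17]
t=9: [15, 15, 39, 94, 95, 15, 15, 15, 58, 76, 15, 15, 39, 94, 95]
t=10: [52, 59, 100, 176, 197, 52, 52, 73, 146, 176, 52, 59, 100, 176, 197]
t=11: [127, 145, 162, 49, 17, 124, 132, 154, 34, 17, 127, 145, 162, 49, 17]
t=12: [12, 14, 32, 86, 71, 10, 14, 24, 83, 61, 12, 14, 32, 86, 71]
t=13: [46, 55, 93, 167, 163, 44, 51, 84, 166, 154, 46, 55, 93, 167, 163]
t=14: [115, 137, 157, 47, 16, 111, 129, 161, 37, 16, 115, 137, 157, 47, 16]
t=15: [187, 52, 31, 84, 68, 204, 42, 25, 84, 60, 187, 52, 31, 84, 68]
t=16: [44, 96, 104, 164, 158, 32, 94, 92, 166, 151, 44, 96, 104, 164, 158]
t=17: [127, 194, 184, 50, 16, 112, 190, 184, 39, 16, 127, 194, 184, 50, 16]
t=18: [69, 17, 34, 88, 70, 129, 45, 27, 88, 61, 69, 17, 34, 88, 70]
t=19: [97, 86, 98, 171, 163, 76, 80, 97, 172, 155, 97, 86, 98, 171, 163]
t=20: [195, 195, 176, 48, 16, 184, 184, 183, 40, 16, 195, 195, 176, 48, 16]
t=21: [18, 17, 33, 87, 69, 18, 18, 27, 88, 61, 18, 17, 33, 87, 69]
t=22: [57, 61, 97, 169, 161, 58, 59, 90, 172, 154, 57, 61, 97, 169, 161]
t=23: [135, 150, 165, 48, 16, 134, 145, 171, 39, 16, 135, 150, 165, 48, 16]
t=24: [15, 15, 33, 86, 69, 15, 15, 26, 87, 61, 15, 15, 33, 86, 69]
t=25: [52, 57, 95, 168, 161, 52, 54, 88, 170, 154, 52, 57, 95, 168, 161]
t=26: [126, 142, 161, 47, 16, 124, 136, 167, 38, 16, 126, 142, 161, 47, 16]
t=27: [11, 14, 32, 85, 68, 9, 14, 26, 85, 60, 11, 14, 32, 85, 68]
t=28: [44, 54, 94, 165, 159, 42, 51, 87, 167, 152, 44, 54, 94, 165, 159]
t=29: [111, 136, 159, 47, 16, 108, 129, 165, 38, 16, 111, 136, 159, 47, 16]
t=30: [182, 51, 32, 85, 68, 199, 41, 26, 85, 60, 182, 51, 32, 85, 68]
t=31: [42, 95, 105, 165, 159, 31, 93, 93, 167, 152, 42, 95, 105, 165, 159]
t=32: [124, 192, 185, 51, 16, 109, 189, 186, 39, 16, 124, 192, 185, 51, 16]
t=33: [65, 16, 34, 89, 70, 125, 44, 27, 88, 61, 65, 16, 34, 89, 70]
t=34: [91, 84, 98, 172, 163, 70, 78, 97, 173, 155, 91, 84, 98, 172, 163]
t=35: [186, 190, 176, 48, 16, 174, 179, 183, 40, 16, 186, 190, 176, 48, 16]
t=36: [17, 17, 33, 87, 69, 17, 17, 27, 88, 61, 17, 17, 33, 87, 69]
t=37: [56, 61, 97, 169, 161, 56, 58, 90, 172, 154, 56, 61, 97, 169, 161]
t=38: [133, 149, 165, 48, 16, 131, 143, 171, 39, 16, 133, 149, 165, 48, 16]
t=39: [15, 15, 33, 86, 69, 15, 15, 26, 87, 61, 15, 15, 33, 86, 69]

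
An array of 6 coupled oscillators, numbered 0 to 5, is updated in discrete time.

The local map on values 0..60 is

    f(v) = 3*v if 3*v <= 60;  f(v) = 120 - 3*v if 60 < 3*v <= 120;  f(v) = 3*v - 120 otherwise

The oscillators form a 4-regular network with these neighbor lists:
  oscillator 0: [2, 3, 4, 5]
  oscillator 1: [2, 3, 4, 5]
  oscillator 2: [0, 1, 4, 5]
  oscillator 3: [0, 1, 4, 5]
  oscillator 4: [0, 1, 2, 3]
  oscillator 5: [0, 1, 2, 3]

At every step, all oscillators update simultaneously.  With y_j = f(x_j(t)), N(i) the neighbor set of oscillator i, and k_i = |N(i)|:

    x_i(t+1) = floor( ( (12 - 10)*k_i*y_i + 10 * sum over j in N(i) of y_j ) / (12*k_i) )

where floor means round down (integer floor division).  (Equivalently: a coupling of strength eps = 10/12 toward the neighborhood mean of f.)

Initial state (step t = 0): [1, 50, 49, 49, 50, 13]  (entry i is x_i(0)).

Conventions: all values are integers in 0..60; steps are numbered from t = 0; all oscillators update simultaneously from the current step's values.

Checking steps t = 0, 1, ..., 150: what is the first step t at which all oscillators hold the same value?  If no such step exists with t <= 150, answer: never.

Answer: 8
Key observation: Synchronization is absorbing here: once all oscillators are equal they stay equal, and step 8 is the first all-equal step.

Derivation:
t=0: [1, 50, 49, 49, 50, 13]  (not all equal)
t=1: [26, 30, 25, 25, 23, 24]  (not all equal)
t=2: [46, 44, 43, 43, 42, 41]  (not all equal)
t=3: [8, 7, 9, 9, 11, 10]  (not all equal)
t=4: [28, 27, 27, 27, 26, 25]  (not all equal)
t=5: [40, 40, 40, 40, 38, 39]  (not all equal)
t=6: [1, 1, 1, 1, 1, 0]  (not all equal)
t=7: [2, 2, 2, 2, 3, 2]  (not all equal)
t=8: [6, 6, 6, 6, 6, 6]  (all equal)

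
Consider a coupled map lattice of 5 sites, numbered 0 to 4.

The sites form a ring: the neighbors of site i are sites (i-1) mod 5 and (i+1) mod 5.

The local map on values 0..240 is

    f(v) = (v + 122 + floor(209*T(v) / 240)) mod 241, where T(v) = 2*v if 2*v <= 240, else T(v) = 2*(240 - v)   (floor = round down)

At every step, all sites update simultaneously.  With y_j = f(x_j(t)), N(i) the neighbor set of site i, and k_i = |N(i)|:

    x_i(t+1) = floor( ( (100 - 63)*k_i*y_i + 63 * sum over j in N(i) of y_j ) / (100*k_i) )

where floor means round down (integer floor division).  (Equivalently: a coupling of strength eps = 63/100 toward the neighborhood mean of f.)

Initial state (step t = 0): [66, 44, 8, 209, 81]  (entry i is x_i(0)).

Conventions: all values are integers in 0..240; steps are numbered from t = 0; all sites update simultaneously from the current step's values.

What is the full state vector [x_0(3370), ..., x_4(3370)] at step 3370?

Simulating step by step:
t=0: [66, 44, 8, 209, 81]
t=1: [55, 64, 98, 130, 102]
t=2: [79, 77, 136, 172, 132]
t=3: [128, 126, 156, 188, 158]
t=4: [197, 197, 182, 173, 181]
t=5: [155, 155, 162, 166, 162]
t=6: [182, 182, 178, 176, 178]
t=7: [164, 164, 166, 166, 166]
t=8: [176, 176, 175, 175, 175]
t=9: [168, 168, 168, 169, 168]
t=10: [174, 174, 173, 173, 173]
t=11: [169, 169, 169, 170, 169]
t=12: [173, 173, 172, 172, 172]
t=13: [170, 170, 170, 171, 170]
t=14: [172, 172, 172, 172, 172]
t=15: [171, 171, 171, 171, 171]
t=16: [172, 172, 172, 172, 172]

Answer: [172, 172, 172, 172, 172]
Key observation: The state at step 14, [172, 172, 172, 172, 172], reappears at step 16: the system is in a cycle of period 2 from step 14 on.  Therefore the state at step 3370 equals the state at step 14 + ((3370 - 14) mod 2) = 14, which is [172, 172, 172, 172, 172].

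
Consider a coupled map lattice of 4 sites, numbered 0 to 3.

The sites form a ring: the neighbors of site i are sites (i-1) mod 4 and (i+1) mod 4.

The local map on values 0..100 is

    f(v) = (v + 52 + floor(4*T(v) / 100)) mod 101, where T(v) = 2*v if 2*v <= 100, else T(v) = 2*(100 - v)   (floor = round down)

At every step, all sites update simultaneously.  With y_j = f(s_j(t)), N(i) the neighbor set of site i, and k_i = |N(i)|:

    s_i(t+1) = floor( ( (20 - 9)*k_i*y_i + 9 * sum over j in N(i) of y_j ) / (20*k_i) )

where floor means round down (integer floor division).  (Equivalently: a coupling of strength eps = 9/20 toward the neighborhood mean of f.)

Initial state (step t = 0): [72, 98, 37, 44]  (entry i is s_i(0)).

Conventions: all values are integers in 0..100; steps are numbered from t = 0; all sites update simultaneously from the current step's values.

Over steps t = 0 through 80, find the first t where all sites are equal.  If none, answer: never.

Simulating step by step:
t=0: [72, 98, 37, 44]  (not all equal)
t=1: [47, 53, 83, 80]  (not all equal)
t=2: [9, 11, 28, 25]  (not all equal)
t=3: [65, 66, 77, 75]  (not all equal)
t=4: [20, 21, 26, 25]  (not all equal)
t=5: [74, 75, 78, 77]  (not all equal)
t=6: [27, 28, 29, 28]  (not all equal)
t=7: [81, 82, 82, 82]  (not all equal)
t=8: [33, 33, 34, 33]  (not all equal)
t=9: [87, 87, 87, 87]  (all equal)

Answer: 9
Key observation: Synchronization is absorbing here: once all sites are equal they stay equal, and step 9 is the first all-equal step.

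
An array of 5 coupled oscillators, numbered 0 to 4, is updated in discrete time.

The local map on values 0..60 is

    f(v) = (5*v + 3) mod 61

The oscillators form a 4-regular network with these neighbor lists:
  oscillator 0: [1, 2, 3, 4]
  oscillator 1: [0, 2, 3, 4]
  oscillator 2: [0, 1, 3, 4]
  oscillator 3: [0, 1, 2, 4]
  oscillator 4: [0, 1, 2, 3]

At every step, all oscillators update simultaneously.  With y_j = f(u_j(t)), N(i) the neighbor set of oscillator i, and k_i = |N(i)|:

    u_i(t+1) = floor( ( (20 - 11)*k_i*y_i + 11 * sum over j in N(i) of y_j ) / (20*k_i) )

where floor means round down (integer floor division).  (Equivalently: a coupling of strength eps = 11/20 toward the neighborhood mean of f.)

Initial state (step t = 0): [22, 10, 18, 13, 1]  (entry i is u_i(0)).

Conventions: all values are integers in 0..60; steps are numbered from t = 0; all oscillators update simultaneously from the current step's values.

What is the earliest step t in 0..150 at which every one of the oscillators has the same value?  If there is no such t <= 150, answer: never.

Simulating step by step:
t=0: [22, 10, 18, 13, 1]  (not all equal)
t=1: [37, 37, 30, 23, 23]  (not all equal)
t=2: [22, 22, 31, 39, 39]  (not all equal)
t=3: [39, 39, 34, 28, 28]  (not all equal)
t=4: [21, 21, 32, 23, 23]  (not all equal)
t=5: [48, 48, 47, 52, 52]  (not all equal)
t=6: [48, 48, 46, 35, 35]  (not all equal)
t=7: [57, 57, 54, 56, 56]  (not all equal)
t=8: [40, 40, 35, 39, 39]  (not all equal)
t=9: [23, 23, 34, 22, 22]  (not all equal)
t=10: [54, 54, 52, 53, 53]  (not all equal)
t=11: [26, 26, 23, 24, 24]  (not all equal)
t=12: [14, 14, 28, 11, 11]  (not all equal)
t=13: [25, 25, 28, 40, 40]  (not all equal)
t=14: [11, 11, 16, 16, 16]  (not all equal)
t=15: [43, 43, 31, 31, 31]  (not all equal)
t=16: [35, 35, 35, 35, 35]  (all equal)

Answer: 16
Key observation: Synchronization is absorbing here: once all oscillators are equal they stay equal, and step 16 is the first all-equal step.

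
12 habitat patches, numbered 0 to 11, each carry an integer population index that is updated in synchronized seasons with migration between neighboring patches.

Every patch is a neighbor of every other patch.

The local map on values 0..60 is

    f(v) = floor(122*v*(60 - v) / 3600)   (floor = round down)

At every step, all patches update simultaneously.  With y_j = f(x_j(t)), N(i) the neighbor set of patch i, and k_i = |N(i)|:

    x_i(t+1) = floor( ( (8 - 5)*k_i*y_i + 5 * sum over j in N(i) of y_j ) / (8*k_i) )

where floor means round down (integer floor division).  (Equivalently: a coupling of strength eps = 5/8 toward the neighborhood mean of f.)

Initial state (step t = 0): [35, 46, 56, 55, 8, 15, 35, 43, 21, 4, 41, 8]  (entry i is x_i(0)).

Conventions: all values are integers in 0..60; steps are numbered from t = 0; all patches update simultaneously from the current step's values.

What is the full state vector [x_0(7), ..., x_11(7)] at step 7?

Simulating step by step:
t=0: [35, 46, 56, 55, 8, 15, 35, 43, 21, 4, 41, 8]
t=1: [22, 19, 15, 15, 17, 20, 22, 20, 21, 15, 21, 17]
t=2: [26, 25, 24, 24, 24, 25, 26, 25, 25, 24, 25, 24]
t=3: [29, 29, 29, 29, 29, 29, 29, 29, 29, 29, 29, 29]
t=4: [30, 30, 30, 30, 30, 30, 30, 30, 30, 30, 30, 30]
t=5: [30, 30, 30, 30, 30, 30, 30, 30, 30, 30, 30, 30]
t=6: [30, 30, 30, 30, 30, 30, 30, 30, 30, 30, 30, 30]
t=7: [30, 30, 30, 30, 30, 30, 30, 30, 30, 30, 30, 30]

Answer: [30, 30, 30, 30, 30, 30, 30, 30, 30, 30, 30, 30]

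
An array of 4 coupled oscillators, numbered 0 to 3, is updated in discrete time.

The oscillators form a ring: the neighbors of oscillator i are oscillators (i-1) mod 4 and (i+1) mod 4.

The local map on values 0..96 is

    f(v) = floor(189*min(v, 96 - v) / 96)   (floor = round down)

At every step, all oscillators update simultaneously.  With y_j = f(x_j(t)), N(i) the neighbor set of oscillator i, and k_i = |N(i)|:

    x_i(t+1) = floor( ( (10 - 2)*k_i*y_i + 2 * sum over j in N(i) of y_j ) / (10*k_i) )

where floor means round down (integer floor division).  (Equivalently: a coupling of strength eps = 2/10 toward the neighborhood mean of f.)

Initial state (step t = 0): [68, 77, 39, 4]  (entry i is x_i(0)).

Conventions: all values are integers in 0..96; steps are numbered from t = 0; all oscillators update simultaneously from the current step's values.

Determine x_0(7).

Simulating step by step:
t=0: [68, 77, 39, 4]
t=1: [48, 42, 65, 18]
t=2: [86, 81, 60, 43]
t=3: [26, 32, 67, 76]
t=4: [51, 61, 55, 42]
t=5: [85, 71, 79, 82]
t=6: [24, 44, 34, 27]
t=7: [51, 80, 66, 53]

Answer: x_0(7) = 51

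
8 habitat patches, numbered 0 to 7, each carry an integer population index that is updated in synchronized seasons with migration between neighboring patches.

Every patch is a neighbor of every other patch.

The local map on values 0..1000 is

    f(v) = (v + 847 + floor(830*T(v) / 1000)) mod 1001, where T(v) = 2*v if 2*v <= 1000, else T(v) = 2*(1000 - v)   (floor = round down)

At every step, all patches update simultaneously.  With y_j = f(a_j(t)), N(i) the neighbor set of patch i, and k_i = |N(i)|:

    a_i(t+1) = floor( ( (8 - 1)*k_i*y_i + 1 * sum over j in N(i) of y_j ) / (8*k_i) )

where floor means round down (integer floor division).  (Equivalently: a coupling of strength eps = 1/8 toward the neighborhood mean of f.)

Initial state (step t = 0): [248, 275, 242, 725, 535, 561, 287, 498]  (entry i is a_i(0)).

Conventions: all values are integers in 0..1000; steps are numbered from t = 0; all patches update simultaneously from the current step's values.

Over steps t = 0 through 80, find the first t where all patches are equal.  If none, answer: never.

Simulating step by step:
t=0: [248, 275, 242, 725, 535, 561, 287, 498]  (not all equal)
t=1: [480, 542, 466, 69, 176, 162, 569, 192]  (not all equal)
t=2: [129, 152, 98, 50, 295, 262, 136, 331]  (not all equal)
t=3: [226, 279, 155, 904, 604, 529, 242, 687]  (not all equal)
t=4: [436, 557, 274, 832, 144, 186, 472, 97]  (not all equal)
t=5: [47, 161, 535, 863, 239, 335, 129, 132]  (not all equal)
t=6: [903, 305, 199, 872, 482, 702, 232, 239]  (not all equal)
t=7: [851, 634, 392, 868, 180, 106, 468, 483]  (not all equal)
t=8: [872, 136, 824, 862, 340, 171, 139, 173]  (not all equal)
t=9: [879, 259, 906, 885, 725, 339, 266, 344]  (not all equal)
t=10: [888, 553, 874, 885, 118, 736, 569, 748]  (not all equal)
t=11: [845, 177, 853, 847, 193, 73, 168, 67]  (not all equal)
t=12: [881, 339, 877, 879, 376, 103, 319, 89]  (not all equal)
t=13: [886, 734, 888, 886, 819, 196, 688, 164]  (not all equal)
t=14: [868, 96, 867, 868, 906, 393, 122, 321]  (not all equal)
t=15: [899, 186, 899, 899, 877, 863, 245, 698]  (not all equal)
t=16: [879, 389, 879, 879, 892, 900, 523, 135]  (not all equal)
t=17: [897, 858, 897, 897, 890, 886, 240, 280]  (not all equal)
t=18: [900, 922, 900, 900, 904, 907, 532, 623]  (not all equal)
t=19: [883, 870, 883, 883, 880, 879, 232, 181]  (not all equal)
t=20: [904, 911, 904, 904, 906, 906, 510, 393]  (not all equal)
t=21: [895, 891, 895, 895, 894, 894, 260, 879]  (not all equal)
t=22: [908, 910, 908, 908, 908, 908, 584, 917]  (not all equal)
t=23: [891, 890, 891, 891, 891, 891, 217, 886]  (not all equal)
t=24: [908, 909, 908, 908, 908, 908, 484, 911]  (not all equal)
t=25: [892, 892, 892, 892, 892, 892, 228, 890]  (not all equal)
t=26: [908, 908, 908, 908, 908, 908, 510, 909]  (not all equal)
t=27: [892, 892, 892, 892, 892, 892, 260, 892]  (not all equal)
t=28: [910, 910, 910, 910, 910, 910, 584, 910]  (not all equal)
t=29: [890, 890, 890, 890, 890, 890, 217, 890]  (not all equal)
t=30: [909, 909, 909, 909, 909, 909, 484, 909]  (not all equal)
t=31: [892, 892, 892, 892, 892, 892, 228, 892]  (not all equal)
t=32: [908, 908, 908, 908, 908, 908, 510, 908]  (not all equal)
t=33: [892, 892, 892, 892, 892, 892, 260, 892]  (not all equal)

Answer: never
Key observation: The state at step 27 reappears at step 33 — the system is in a cycle of period 6 from step 27 on.  No step 0..33 is synchronized, and the cycle repeats forever, so no step up to 80 (or ever) has all patches equal.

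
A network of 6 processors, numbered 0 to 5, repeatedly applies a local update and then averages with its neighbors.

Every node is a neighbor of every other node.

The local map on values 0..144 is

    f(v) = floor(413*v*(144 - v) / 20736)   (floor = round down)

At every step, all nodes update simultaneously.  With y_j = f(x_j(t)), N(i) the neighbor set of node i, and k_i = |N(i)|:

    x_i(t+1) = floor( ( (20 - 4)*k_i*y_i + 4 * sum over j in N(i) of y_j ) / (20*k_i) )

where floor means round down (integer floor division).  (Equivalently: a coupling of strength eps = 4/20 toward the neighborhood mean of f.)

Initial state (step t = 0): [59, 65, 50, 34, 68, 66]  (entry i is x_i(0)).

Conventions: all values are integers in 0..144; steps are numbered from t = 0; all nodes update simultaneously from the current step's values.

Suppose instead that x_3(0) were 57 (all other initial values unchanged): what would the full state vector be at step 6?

Answer: [91, 91, 91, 91, 91, 91]
Key observation: This trace re-runs the system from the modified initial state.

Derivation:
t=0: [59, 65, 50, 57, 68, 66]
t=1: [99, 101, 94, 98, 101, 101]
t=2: [88, 86, 91, 88, 86, 86]
t=3: [98, 98, 96, 98, 98, 98]
t=4: [89, 89, 90, 89, 89, 89]
t=5: [96, 96, 96, 96, 96, 96]
t=6: [91, 91, 91, 91, 91, 91]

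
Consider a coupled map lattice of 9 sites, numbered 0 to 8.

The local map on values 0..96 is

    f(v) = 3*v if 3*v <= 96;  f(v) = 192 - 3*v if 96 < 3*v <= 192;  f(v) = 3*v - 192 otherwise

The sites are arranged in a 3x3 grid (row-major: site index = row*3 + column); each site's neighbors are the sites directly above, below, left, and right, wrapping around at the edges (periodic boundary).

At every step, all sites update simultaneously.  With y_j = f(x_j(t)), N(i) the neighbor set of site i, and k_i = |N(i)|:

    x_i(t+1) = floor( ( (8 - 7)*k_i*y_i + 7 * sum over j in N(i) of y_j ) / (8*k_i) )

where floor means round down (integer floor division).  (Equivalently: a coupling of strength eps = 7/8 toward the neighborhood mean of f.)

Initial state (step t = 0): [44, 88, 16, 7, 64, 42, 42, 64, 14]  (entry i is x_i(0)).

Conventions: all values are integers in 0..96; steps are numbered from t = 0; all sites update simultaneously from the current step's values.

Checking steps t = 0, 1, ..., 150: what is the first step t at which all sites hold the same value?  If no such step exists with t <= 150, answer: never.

Simulating step by step:
t=0: [44, 88, 16, 7, 64, 42, 42, 64, 14]  (not all equal)
t=1: [52, 32, 58, 44, 34, 32, 35, 39, 44]  (not all equal)
t=2: [61, 59, 65, 75, 82, 61, 61, 82, 67]  (not all equal)
t=3: [14, 28, 9, 21, 31, 22, 24, 25, 17]  (not all equal)
t=4: [59, 62, 56, 67, 74, 59, 59, 75, 58]  (not all equal)
t=5: [13, 23, 14, 17, 17, 19, 18, 19, 21]  (not all equal)
t=6: [52, 49, 55, 50, 57, 52, 52, 58, 53]  (not all equal)
t=7: [37, 27, 36, 33, 33, 31, 32, 31, 29]  (not all equal)
t=8: [87, 86, 85, 91, 90, 89, 89, 89, 90]  (not all equal)
t=9: [70, 70, 70, 75, 74, 75, 75, 74, 72]  (not all equal)
t=10: [24, 23, 22, 29, 28, 27, 27, 26, 27]  (not all equal)
t=11: [75, 74, 74, 80, 79, 79, 79, 78, 77]  (not all equal)
t=12: [37, 36, 35, 42, 41, 41, 41, 40, 40]  (not all equal)
t=13: [77, 78, 77, 71, 72, 72, 72, 73, 73]  (not all equal)
t=14: [32, 33, 33, 26, 27, 27, 27, 28, 28]  (not all equal)
t=15: [87, 89, 89, 83, 83, 83, 84, 84, 84]  (not all equal)
t=16: [67, 66, 66, 60, 61, 61, 61, 62, 62]  (not all equal)
t=17: [8, 7, 7, 9, 8, 8, 8, 7, 7]  (not all equal)
t=18: [23, 22, 22, 24, 23, 23, 23, 22, 22]  (not all equal)
t=19: [68, 67, 67, 69, 68, 68, 68, 67, 67]  (not all equal)
t=20: [11, 10, 10, 12, 11, 11, 11, 10, 10]  (not all equal)
t=21: [32, 31, 31, 33, 32, 32, 32, 31, 31]  (not all equal)
t=22: [94, 94, 94, 95, 94, 94, 94, 94, 94]  (not all equal)
t=23: [90, 90, 90, 90, 90, 90, 90, 90, 90]  (all equal)

Answer: 23
Key observation: Synchronization is absorbing here: once all sites are equal they stay equal, and step 23 is the first all-equal step.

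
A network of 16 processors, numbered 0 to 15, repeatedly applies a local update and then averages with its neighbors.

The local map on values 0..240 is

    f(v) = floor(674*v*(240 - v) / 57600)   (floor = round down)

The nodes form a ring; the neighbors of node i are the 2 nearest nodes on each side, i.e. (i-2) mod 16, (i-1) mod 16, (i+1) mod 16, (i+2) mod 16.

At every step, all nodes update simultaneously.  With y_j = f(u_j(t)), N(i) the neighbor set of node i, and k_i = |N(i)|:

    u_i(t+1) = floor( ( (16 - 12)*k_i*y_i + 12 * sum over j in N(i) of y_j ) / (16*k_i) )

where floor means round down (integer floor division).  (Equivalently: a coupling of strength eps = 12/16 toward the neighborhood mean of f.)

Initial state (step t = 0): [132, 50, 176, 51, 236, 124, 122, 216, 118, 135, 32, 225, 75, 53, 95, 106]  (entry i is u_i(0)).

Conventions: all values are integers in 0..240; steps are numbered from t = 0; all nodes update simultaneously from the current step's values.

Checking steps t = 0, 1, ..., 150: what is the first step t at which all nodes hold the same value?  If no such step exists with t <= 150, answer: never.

Simulating step by step:
t=0: [132, 50, 176, 51, 236, 124, 122, 216, 118, 135, 32, 225, 75, 53, 95, 106]  (not all equal)
t=1: [148, 135, 107, 106, 111, 107, 118, 140, 130, 105, 116, 103, 109, 124, 151, 145]  (not all equal)
t=2: [161, 163, 164, 166, 166, 166, 166, 165, 166, 165, 166, 166, 165, 163, 162, 161]  (not all equal)
t=3: [146, 146, 145, 143, 143, 143, 143, 143, 143, 143, 143, 143, 144, 145, 146, 147]  (not all equal)
t=4: [160, 160, 161, 161, 161, 162, 162, 162, 162, 162, 161, 161, 161, 160, 160, 159]  (not all equal)
t=5: [149, 148, 148, 148, 147, 147, 147, 147, 147, 147, 147, 148, 148, 148, 149, 149]  (not all equal)
t=6: [158, 158, 158, 159, 159, 159, 159, 159, 159, 159, 159, 159, 158, 158, 158, 158]  (not all equal)
t=7: [151, 150, 150, 150, 150, 150, 150, 150, 150, 150, 150, 150, 150, 150, 151, 151]  (not all equal)
t=8: [157, 157, 157, 157, 157, 157, 157, 157, 157, 157, 157, 157, 157, 157, 157, 157]  (all equal)

Answer: 8
Key observation: Synchronization is absorbing here: once all nodes are equal they stay equal, and step 8 is the first all-equal step.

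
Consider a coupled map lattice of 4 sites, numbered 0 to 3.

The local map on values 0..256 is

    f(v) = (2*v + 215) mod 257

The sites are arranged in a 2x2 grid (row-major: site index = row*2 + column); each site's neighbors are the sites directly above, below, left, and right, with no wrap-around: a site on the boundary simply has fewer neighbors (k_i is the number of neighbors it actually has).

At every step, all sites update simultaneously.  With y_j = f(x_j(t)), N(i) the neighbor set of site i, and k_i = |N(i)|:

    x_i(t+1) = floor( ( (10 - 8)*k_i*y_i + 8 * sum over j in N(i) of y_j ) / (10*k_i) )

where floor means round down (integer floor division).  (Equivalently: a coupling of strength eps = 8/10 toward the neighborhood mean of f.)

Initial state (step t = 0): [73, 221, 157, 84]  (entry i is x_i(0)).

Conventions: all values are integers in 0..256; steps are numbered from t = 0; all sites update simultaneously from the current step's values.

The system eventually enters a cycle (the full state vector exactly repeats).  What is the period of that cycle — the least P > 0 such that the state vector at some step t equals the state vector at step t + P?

Simulating step by step:
t=0: [73, 221, 157, 84]
t=1: [84, 120, 95, 88]
t=2: [163, 143, 133, 165]
t=3: [192, 72, 68, 193]
t=4: [95, 89, 87, 95]
t=5: [136, 145, 144, 136]
t=6: [243, 233, 233, 243]
t=7: [171, 183, 183, 171]
t=8: [62, 47, 47, 62]
t=9: [58, 76, 76, 58]
t=10: [102, 81, 81, 102]
t=11: [128, 153, 153, 128]
t=12: [48, 172, 172, 48]
t=13: [46, 52, 52, 46]
t=14: [59, 52, 52, 59]
t=15: [64, 73, 73, 64]
t=16: [100, 89, 89, 100]
t=17: [140, 153, 153, 140]
t=18: [53, 191, 191, 53]
t=19: [79, 67, 67, 79]
t=20: [96, 111, 111, 96]
t=21: [174, 156, 156, 174]
t=22: [20, 41, 41, 20]
t=23: [83, 212, 212, 83]
t=24: [124, 124, 124, 124]
t=25: [206, 206, 206, 206]
t=26: [113, 113, 113, 113]
t=27: [184, 184, 184, 184]
t=28: [69, 69, 69, 69]
t=29: [96, 96, 96, 96]
t=30: [150, 150, 150, 150]
t=31: [1, 1, 1, 1]
t=32: [217, 217, 217, 217]
t=33: [135, 135, 135, 135]
t=34: [228, 228, 228, 228]
t=35: [157, 157, 157, 157]
t=36: [15, 15, 15, 15]
t=37: [245, 245, 245, 245]
t=38: [191, 191, 191, 191]
t=39: [83, 83, 83, 83]
t=40: [124, 124, 124, 124]

Answer: 16
Key observation: The state at step 24, [124, 124, 124, 124], reappears at step 40 — and no state repeats earlier — so the cycle the system enters has period 16.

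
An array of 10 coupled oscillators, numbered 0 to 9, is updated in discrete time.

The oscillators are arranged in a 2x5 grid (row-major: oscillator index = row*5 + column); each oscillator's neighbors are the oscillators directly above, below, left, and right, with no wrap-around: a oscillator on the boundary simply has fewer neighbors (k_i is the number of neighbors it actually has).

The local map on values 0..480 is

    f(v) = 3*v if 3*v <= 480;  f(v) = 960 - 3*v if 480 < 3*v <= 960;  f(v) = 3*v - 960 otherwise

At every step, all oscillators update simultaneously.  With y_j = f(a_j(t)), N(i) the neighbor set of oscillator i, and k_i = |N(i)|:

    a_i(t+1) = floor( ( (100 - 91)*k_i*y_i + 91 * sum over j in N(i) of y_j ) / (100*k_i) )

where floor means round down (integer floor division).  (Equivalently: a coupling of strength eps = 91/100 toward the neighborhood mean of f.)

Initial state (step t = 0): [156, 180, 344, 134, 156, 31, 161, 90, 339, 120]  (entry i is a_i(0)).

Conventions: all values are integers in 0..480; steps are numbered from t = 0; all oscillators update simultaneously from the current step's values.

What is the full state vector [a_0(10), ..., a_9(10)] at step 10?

Answer: [252, 268, 257, 190, 380, 296, 234, 220, 325, 174]

Derivation:
t=0: [156, 180, 344, 134, 156, 31, 161, 90, 339, 120]
t=1: [275, 346, 337, 217, 388, 438, 280, 208, 318, 271]
t=2: [208, 99, 223, 106, 225, 147, 243, 83, 240, 108]
t=3: [366, 286, 288, 276, 317, 297, 320, 253, 291, 268]
t=4: [90, 80, 140, 70, 131, 69, 112, 73, 156, 57]
t=5: [227, 332, 240, 407, 208, 294, 232, 390, 224, 407]
t=6: [76, 240, 175, 285, 267, 254, 122, 259, 247, 307]
t=7: [219, 333, 199, 256, 79, 288, 221, 325, 118, 175]
t=8: [88, 295, 107, 306, 306, 281, 72, 308, 226, 308]
t=9: [111, 249, 75, 199, 39, 228, 88, 251, 59, 150]
t=10: [252, 268, 257, 190, 380, 296, 234, 220, 325, 174]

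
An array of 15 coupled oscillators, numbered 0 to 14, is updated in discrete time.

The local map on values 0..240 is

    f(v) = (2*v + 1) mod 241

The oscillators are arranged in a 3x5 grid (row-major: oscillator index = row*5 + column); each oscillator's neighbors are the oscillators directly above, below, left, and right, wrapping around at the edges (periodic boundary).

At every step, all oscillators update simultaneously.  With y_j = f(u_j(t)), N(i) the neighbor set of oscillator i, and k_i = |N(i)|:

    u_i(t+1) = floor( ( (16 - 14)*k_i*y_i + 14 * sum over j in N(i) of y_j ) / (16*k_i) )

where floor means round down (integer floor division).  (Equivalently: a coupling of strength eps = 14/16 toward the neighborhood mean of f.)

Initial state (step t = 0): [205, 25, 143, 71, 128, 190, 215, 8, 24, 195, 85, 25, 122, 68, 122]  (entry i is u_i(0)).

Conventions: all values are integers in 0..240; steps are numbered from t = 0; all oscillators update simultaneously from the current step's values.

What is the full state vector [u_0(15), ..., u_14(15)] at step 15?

Answer: [89, 109, 103, 77, 77, 82, 120, 91, 85, 75, 102, 96, 110, 77, 67]

Derivation:
t=0: [205, 25, 143, 71, 128, 190, 215, 8, 24, 195, 85, 25, 122, 68, 122]
t=1: [103, 106, 52, 72, 104, 166, 80, 65, 103, 64, 101, 97, 55, 60, 104]
t=2: [182, 172, 144, 158, 177, 164, 158, 144, 140, 172, 179, 174, 134, 162, 170]
t=3: [108, 90, 62, 72, 102, 103, 85, 48, 73, 87, 106, 84, 66, 63, 104]
t=4: [203, 171, 137, 150, 188, 195, 164, 138, 137, 189, 202, 173, 129, 154, 183]
t=5: [141, 98, 51, 67, 124, 140, 97, 42, 70, 114, 140, 94, 55, 60, 126]
t=6: [67, 140, 128, 98, 92, 115, 136, 130, 142, 72, 66, 142, 122, 102, 88]
t=7: [145, 54, 59, 123, 166, 126, 77, 23, 129, 157, 145, 51, 62, 117, 168]
t=8: [63, 107, 77, 102, 60, 73, 78, 97, 81, 56, 63, 108, 125, 82, 110]
t=9: [149, 170, 156, 157, 160, 133, 188, 130, 168, 156, 171, 138, 161, 151, 142]
t=10: [74, 78, 69, 77, 64, 83, 56, 86, 61, 62, 48, 96, 51, 72, 74]
t=11: [138, 149, 146, 136, 142, 126, 165, 126, 146, 139, 156, 126, 155, 134, 127]
t=12: [45, 48, 44, 42, 31, 53, 31, 59, 30, 31, 25, 64, 31, 40, 41]
t=13: [80, 93, 90, 74, 78, 72, 106, 75, 83, 76, 96, 76, 99, 74, 66]
t=14: [169, 178, 172, 161, 150, 175, 165, 185, 152, 150, 153, 192, 163, 160, 159]
t=15: [89, 109, 103, 77, 77, 82, 120, 91, 85, 75, 102, 96, 110, 77, 67]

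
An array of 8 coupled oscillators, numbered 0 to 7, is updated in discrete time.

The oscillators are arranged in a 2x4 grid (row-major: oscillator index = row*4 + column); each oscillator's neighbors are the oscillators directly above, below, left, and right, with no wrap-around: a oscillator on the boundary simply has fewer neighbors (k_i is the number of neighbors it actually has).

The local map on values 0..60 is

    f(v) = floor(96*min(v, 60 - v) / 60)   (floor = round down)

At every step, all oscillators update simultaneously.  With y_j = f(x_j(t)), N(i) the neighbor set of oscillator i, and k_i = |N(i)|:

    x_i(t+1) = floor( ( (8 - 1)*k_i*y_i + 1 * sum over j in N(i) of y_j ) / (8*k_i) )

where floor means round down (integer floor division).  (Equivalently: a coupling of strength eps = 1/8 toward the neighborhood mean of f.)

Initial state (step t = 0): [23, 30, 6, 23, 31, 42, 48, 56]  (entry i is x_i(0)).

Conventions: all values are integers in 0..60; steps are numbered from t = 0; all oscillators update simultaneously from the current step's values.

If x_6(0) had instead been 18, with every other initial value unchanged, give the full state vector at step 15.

Answer: [34, 42, 31, 29, 39, 36, 41, 26]
Key observation: This trace re-runs the system from the modified initial state.

Derivation:
t=0: [23, 30, 6, 23, 31, 42, 18, 56]
t=1: [37, 45, 12, 32, 44, 29, 26, 9]
t=2: [34, 25, 21, 40, 27, 44, 39, 17]
t=3: [41, 39, 33, 31, 41, 26, 32, 27]
t=4: [30, 33, 42, 45, 30, 40, 43, 43]
t=5: [47, 42, 28, 24, 47, 32, 27, 26]
t=6: [20, 29, 43, 38, 21, 42, 43, 40]
t=7: [32, 43, 28, 34, 32, 28, 27, 31]
t=8: [42, 29, 43, 41, 44, 43, 43, 45]
t=9: [28, 43, 27, 29, 25, 27, 26, 24]
t=10: [42, 29, 42, 45, 40, 42, 41, 38]
t=11: [29, 43, 28, 24, 31, 29, 30, 34]
t=12: [44, 29, 43, 38, 46, 45, 47, 41]
t=13: [26, 43, 27, 34, 22, 24, 20, 29]
t=14: [39, 28, 41, 41, 35, 37, 33, 44]
t=15: [34, 42, 31, 29, 39, 36, 41, 26]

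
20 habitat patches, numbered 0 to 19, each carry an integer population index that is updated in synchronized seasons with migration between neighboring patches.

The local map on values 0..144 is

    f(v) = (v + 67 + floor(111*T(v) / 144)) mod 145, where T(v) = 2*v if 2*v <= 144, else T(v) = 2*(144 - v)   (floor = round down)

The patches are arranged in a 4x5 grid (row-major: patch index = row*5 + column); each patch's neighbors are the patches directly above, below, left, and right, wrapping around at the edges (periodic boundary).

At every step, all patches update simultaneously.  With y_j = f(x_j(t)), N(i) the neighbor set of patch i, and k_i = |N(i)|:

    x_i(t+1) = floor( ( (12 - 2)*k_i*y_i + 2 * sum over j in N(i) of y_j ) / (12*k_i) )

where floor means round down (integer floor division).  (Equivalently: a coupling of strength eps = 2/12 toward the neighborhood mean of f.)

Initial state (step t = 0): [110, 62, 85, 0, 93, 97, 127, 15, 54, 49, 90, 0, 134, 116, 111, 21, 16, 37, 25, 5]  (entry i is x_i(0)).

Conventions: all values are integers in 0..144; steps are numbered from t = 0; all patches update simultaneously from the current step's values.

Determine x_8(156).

Answer: x_8(156) = 93
Key observation: The state at step 7, [93, 93, 93, 93, 93, 93, 93, 93, 93, 93, 93, 93, 93, 93, 93, 93, 93, 93, 93, 93], reappears at step 8: the system is in a cycle of period 1 from step 7 on.  Therefore the state at step 156 equals the state at step 7 + ((156 - 7) mod 1) = 7, which is [93, 93, 93, 93, 93, 93, 93, 93, 93, 93, 93, 93, 93, 93, 93, 93, 93, 93, 93, 93].

Derivation:
t=0: [110, 62, 85, 0, 93, 97, 127, 15, 54, 49, 90, 0, 134, 116, 111, 21, 16, 37, 25, 5]
t=1: [85, 80, 91, 71, 89, 88, 76, 100, 61, 51, 94, 70, 70, 81, 81, 115, 100, 30, 118, 83]
t=2: [96, 99, 96, 99, 93, 94, 101, 89, 78, 57, 93, 98, 100, 98, 97, 83, 91, 134, 85, 97]
t=3: [92, 90, 91, 90, 91, 91, 89, 94, 98, 70, 93, 90, 88, 90, 90, 97, 92, 74, 95, 91]
t=4: [93, 94, 94, 94, 94, 94, 94, 93, 90, 98, 93, 94, 96, 94, 95, 91, 94, 101, 92, 93]
t=5: [93, 93, 92, 93, 92, 92, 93, 93, 94, 90, 93, 92, 92, 93, 92, 93, 92, 89, 93, 93]
t=6: [93, 93, 93, 93, 93, 93, 93, 93, 93, 94, 93, 93, 93, 93, 93, 93, 93, 94, 93, 93]
t=7: [93, 93, 93, 93, 93, 93, 93, 93, 93, 93, 93, 93, 93, 93, 93, 93, 93, 93, 93, 93]
t=8: [93, 93, 93, 93, 93, 93, 93, 93, 93, 93, 93, 93, 93, 93, 93, 93, 93, 93, 93, 93]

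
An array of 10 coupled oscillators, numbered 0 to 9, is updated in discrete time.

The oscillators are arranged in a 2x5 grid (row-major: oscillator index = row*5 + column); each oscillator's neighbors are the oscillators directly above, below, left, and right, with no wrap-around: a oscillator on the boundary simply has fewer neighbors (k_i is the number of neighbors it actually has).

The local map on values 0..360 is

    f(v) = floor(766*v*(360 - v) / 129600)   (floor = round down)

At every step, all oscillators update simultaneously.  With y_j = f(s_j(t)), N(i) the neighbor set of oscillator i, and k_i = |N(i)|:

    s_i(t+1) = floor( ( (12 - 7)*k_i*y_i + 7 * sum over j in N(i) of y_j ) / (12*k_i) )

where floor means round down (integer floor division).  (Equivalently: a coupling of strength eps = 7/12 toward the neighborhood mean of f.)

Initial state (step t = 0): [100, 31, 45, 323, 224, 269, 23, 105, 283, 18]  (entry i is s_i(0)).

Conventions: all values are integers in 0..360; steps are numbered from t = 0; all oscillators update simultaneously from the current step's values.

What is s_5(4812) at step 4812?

Simulating step by step:
t=0: [100, 31, 45, 323, 224, 269, 23, 105, 283, 18]
t=1: [123, 79, 90, 105, 105, 117, 89, 115, 104, 104]
t=2: [158, 143, 148, 154, 157, 161, 149, 155, 158, 157]
t=3: [186, 184, 185, 187, 187, 187, 185, 186, 187, 188]
t=4: [191, 191, 191, 191, 191, 191, 191, 191, 191, 191]
t=5: [190, 190, 190, 190, 190, 190, 190, 190, 190, 190]
t=6: [190, 190, 190, 190, 190, 190, 190, 190, 190, 190]

Answer: s_5(4812) = 190
Key observation: The state at step 5, [190, 190, 190, 190, 190, 190, 190, 190, 190, 190], reappears at step 6: the system is in a cycle of period 1 from step 5 on.  Therefore the state at step 4812 equals the state at step 5 + ((4812 - 5) mod 1) = 5, which is [190, 190, 190, 190, 190, 190, 190, 190, 190, 190].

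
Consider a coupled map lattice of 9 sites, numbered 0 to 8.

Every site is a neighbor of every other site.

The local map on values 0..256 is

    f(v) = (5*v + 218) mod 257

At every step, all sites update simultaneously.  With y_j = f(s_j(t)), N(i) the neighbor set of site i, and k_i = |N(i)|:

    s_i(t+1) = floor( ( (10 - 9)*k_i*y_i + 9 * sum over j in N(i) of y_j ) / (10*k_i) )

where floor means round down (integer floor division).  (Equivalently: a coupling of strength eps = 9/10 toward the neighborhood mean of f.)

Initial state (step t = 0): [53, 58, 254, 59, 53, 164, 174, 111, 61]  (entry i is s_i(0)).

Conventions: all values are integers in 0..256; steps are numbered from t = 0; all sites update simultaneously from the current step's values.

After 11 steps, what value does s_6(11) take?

Answer: s_6(11) = 125

Derivation:
t=0: [53, 58, 254, 59, 53, 164, 174, 111, 61]
t=1: [137, 136, 137, 136, 137, 139, 139, 139, 139]
t=2: [135, 135, 135, 135, 135, 135, 135, 135, 135]
t=3: [122, 122, 122, 122, 122, 122, 122, 122, 122]
t=4: [57, 57, 57, 57, 57, 57, 57, 57, 57]
t=5: [246, 246, 246, 246, 246, 246, 246, 246, 246]
t=6: [163, 163, 163, 163, 163, 163, 163, 163, 163]
t=7: [5, 5, 5, 5, 5, 5, 5, 5, 5]
t=8: [243, 243, 243, 243, 243, 243, 243, 243, 243]
t=9: [148, 148, 148, 148, 148, 148, 148, 148, 148]
t=10: [187, 187, 187, 187, 187, 187, 187, 187, 187]
t=11: [125, 125, 125, 125, 125, 125, 125, 125, 125]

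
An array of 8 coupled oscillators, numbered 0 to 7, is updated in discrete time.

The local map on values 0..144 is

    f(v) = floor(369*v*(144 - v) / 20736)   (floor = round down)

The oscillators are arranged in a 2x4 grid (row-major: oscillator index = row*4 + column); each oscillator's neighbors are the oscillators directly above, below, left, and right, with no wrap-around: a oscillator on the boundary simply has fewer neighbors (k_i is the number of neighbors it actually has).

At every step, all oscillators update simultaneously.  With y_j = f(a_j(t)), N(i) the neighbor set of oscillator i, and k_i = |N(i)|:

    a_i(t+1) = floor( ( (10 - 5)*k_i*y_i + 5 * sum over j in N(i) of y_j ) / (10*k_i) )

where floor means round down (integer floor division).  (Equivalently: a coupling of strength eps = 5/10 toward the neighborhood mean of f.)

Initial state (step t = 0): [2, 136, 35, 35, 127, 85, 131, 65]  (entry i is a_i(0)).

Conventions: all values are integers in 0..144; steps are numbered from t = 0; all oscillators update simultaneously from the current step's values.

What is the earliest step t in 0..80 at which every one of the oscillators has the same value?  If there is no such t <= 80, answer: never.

Answer: 5
Key observation: Synchronization is absorbing here: once all oscillators are equal they stay equal, and step 5 is the first all-equal step.

Derivation:
t=0: [2, 136, 35, 35, 127, 85, 131, 65]  (not all equal)
t=1: [16, 36, 52, 73, 42, 59, 56, 69]  (not all equal)
t=2: [54, 69, 83, 90, 69, 83, 87, 90]  (not all equal)
t=3: [89, 90, 89, 87, 90, 90, 88, 86]  (not all equal)
t=4: [86, 86, 87, 87, 86, 86, 87, 87]  (not all equal)
t=5: [88, 88, 88, 88, 88, 88, 88, 88]  (all equal)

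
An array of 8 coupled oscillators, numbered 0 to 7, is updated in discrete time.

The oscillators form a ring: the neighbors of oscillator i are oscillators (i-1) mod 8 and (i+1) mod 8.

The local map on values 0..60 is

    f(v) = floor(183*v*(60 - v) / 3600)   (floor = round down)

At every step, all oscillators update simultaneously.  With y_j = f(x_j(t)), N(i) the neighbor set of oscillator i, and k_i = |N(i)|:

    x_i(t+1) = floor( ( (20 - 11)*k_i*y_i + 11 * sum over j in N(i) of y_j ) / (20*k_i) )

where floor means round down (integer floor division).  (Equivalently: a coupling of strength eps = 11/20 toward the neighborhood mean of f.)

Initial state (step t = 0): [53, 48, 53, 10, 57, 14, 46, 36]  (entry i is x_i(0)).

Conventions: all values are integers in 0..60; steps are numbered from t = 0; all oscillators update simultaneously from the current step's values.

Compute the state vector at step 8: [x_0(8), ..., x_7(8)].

Answer: [42, 42, 41, 41, 41, 42, 42, 43]

Derivation:
t=0: [53, 48, 53, 10, 57, 14, 46, 36]
t=1: [27, 22, 22, 18, 19, 25, 35, 33]
t=2: [44, 42, 40, 39, 40, 42, 44, 44]
t=3: [35, 37, 39, 40, 39, 37, 35, 35]
t=4: [43, 42, 41, 40, 41, 42, 43, 44]
t=5: [36, 38, 39, 39, 39, 38, 36, 36]
t=6: [42, 42, 41, 41, 41, 42, 42, 43]
t=7: [37, 38, 38, 39, 38, 38, 37, 37]
t=8: [42, 42, 41, 41, 41, 42, 42, 43]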